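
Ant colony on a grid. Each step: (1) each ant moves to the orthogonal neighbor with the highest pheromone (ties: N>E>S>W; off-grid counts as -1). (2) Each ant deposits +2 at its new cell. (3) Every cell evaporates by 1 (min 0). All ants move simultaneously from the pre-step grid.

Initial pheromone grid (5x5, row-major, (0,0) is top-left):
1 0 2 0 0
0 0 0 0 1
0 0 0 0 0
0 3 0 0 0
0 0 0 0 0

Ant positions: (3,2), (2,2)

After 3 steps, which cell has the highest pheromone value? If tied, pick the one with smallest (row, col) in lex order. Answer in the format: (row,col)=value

Answer: (3,1)=4

Derivation:
Step 1: ant0:(3,2)->W->(3,1) | ant1:(2,2)->N->(1,2)
  grid max=4 at (3,1)
Step 2: ant0:(3,1)->N->(2,1) | ant1:(1,2)->N->(0,2)
  grid max=3 at (3,1)
Step 3: ant0:(2,1)->S->(3,1) | ant1:(0,2)->E->(0,3)
  grid max=4 at (3,1)
Final grid:
  0 0 1 1 0
  0 0 0 0 0
  0 0 0 0 0
  0 4 0 0 0
  0 0 0 0 0
Max pheromone 4 at (3,1)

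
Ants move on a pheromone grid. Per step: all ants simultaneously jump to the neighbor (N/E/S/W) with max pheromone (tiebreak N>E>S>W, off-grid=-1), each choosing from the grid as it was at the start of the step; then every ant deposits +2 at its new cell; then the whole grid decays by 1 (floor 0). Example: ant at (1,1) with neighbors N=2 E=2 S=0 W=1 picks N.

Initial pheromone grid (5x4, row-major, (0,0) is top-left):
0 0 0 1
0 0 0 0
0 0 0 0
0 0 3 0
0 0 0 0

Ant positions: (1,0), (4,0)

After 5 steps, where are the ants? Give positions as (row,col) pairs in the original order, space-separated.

Step 1: ant0:(1,0)->N->(0,0) | ant1:(4,0)->N->(3,0)
  grid max=2 at (3,2)
Step 2: ant0:(0,0)->E->(0,1) | ant1:(3,0)->N->(2,0)
  grid max=1 at (0,1)
Step 3: ant0:(0,1)->E->(0,2) | ant1:(2,0)->N->(1,0)
  grid max=1 at (0,2)
Step 4: ant0:(0,2)->E->(0,3) | ant1:(1,0)->N->(0,0)
  grid max=1 at (0,0)
Step 5: ant0:(0,3)->S->(1,3) | ant1:(0,0)->E->(0,1)
  grid max=1 at (0,1)

(1,3) (0,1)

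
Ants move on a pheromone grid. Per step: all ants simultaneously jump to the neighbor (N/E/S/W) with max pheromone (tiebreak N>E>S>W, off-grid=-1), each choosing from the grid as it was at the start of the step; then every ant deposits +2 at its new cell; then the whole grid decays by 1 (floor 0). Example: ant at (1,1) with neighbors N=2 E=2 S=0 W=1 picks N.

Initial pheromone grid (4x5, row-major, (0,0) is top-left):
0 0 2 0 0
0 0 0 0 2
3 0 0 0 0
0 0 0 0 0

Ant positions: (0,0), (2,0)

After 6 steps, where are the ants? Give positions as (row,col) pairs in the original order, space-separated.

Step 1: ant0:(0,0)->E->(0,1) | ant1:(2,0)->N->(1,0)
  grid max=2 at (2,0)
Step 2: ant0:(0,1)->E->(0,2) | ant1:(1,0)->S->(2,0)
  grid max=3 at (2,0)
Step 3: ant0:(0,2)->E->(0,3) | ant1:(2,0)->N->(1,0)
  grid max=2 at (2,0)
Step 4: ant0:(0,3)->W->(0,2) | ant1:(1,0)->S->(2,0)
  grid max=3 at (2,0)
Step 5: ant0:(0,2)->E->(0,3) | ant1:(2,0)->N->(1,0)
  grid max=2 at (2,0)
Step 6: ant0:(0,3)->W->(0,2) | ant1:(1,0)->S->(2,0)
  grid max=3 at (2,0)

(0,2) (2,0)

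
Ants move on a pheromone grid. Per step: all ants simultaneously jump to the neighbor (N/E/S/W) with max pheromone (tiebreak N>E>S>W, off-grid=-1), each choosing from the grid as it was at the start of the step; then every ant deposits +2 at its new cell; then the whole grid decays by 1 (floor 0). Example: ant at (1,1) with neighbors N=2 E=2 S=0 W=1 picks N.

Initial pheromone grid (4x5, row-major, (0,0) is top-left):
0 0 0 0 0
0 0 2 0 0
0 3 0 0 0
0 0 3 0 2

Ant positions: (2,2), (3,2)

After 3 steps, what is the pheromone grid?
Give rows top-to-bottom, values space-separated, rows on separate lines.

After step 1: ants at (3,2),(2,2)
  0 0 0 0 0
  0 0 1 0 0
  0 2 1 0 0
  0 0 4 0 1
After step 2: ants at (2,2),(3,2)
  0 0 0 0 0
  0 0 0 0 0
  0 1 2 0 0
  0 0 5 0 0
After step 3: ants at (3,2),(2,2)
  0 0 0 0 0
  0 0 0 0 0
  0 0 3 0 0
  0 0 6 0 0

0 0 0 0 0
0 0 0 0 0
0 0 3 0 0
0 0 6 0 0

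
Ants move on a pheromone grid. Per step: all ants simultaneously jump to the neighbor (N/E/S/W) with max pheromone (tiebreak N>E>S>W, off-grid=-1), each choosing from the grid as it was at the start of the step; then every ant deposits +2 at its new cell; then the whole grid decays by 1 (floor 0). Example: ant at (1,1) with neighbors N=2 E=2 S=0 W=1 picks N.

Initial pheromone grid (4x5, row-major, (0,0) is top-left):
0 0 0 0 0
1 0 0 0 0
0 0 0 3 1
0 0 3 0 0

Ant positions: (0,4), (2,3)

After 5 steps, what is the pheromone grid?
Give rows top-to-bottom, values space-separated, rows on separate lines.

After step 1: ants at (1,4),(2,4)
  0 0 0 0 0
  0 0 0 0 1
  0 0 0 2 2
  0 0 2 0 0
After step 2: ants at (2,4),(2,3)
  0 0 0 0 0
  0 0 0 0 0
  0 0 0 3 3
  0 0 1 0 0
After step 3: ants at (2,3),(2,4)
  0 0 0 0 0
  0 0 0 0 0
  0 0 0 4 4
  0 0 0 0 0
After step 4: ants at (2,4),(2,3)
  0 0 0 0 0
  0 0 0 0 0
  0 0 0 5 5
  0 0 0 0 0
After step 5: ants at (2,3),(2,4)
  0 0 0 0 0
  0 0 0 0 0
  0 0 0 6 6
  0 0 0 0 0

0 0 0 0 0
0 0 0 0 0
0 0 0 6 6
0 0 0 0 0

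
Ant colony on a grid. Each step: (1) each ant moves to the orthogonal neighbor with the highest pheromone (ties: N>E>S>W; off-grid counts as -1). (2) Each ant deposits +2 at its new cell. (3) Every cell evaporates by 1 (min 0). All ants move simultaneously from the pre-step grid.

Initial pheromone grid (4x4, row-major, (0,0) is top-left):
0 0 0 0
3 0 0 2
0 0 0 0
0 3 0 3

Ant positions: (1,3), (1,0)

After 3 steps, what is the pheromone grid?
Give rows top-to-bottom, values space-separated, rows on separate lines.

After step 1: ants at (0,3),(0,0)
  1 0 0 1
  2 0 0 1
  0 0 0 0
  0 2 0 2
After step 2: ants at (1,3),(1,0)
  0 0 0 0
  3 0 0 2
  0 0 0 0
  0 1 0 1
After step 3: ants at (0,3),(0,0)
  1 0 0 1
  2 0 0 1
  0 0 0 0
  0 0 0 0

1 0 0 1
2 0 0 1
0 0 0 0
0 0 0 0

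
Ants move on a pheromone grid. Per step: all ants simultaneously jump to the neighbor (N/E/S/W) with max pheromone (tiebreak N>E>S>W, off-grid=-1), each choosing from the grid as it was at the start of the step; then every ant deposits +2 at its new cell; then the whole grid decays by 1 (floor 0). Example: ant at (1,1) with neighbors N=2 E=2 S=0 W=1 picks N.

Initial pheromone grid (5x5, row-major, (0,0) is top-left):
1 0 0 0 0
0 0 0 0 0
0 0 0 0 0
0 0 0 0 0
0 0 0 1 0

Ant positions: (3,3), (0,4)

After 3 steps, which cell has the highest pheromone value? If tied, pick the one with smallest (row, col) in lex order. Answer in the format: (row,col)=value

Step 1: ant0:(3,3)->S->(4,3) | ant1:(0,4)->S->(1,4)
  grid max=2 at (4,3)
Step 2: ant0:(4,3)->N->(3,3) | ant1:(1,4)->N->(0,4)
  grid max=1 at (0,4)
Step 3: ant0:(3,3)->S->(4,3) | ant1:(0,4)->S->(1,4)
  grid max=2 at (4,3)
Final grid:
  0 0 0 0 0
  0 0 0 0 1
  0 0 0 0 0
  0 0 0 0 0
  0 0 0 2 0
Max pheromone 2 at (4,3)

Answer: (4,3)=2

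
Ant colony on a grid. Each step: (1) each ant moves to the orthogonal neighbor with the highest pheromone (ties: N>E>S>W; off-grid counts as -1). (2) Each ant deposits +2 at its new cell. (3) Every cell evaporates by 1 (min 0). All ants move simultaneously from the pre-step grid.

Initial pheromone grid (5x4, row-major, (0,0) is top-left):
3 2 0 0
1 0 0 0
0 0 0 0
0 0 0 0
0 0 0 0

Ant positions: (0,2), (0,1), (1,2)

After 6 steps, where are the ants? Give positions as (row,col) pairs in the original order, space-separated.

Step 1: ant0:(0,2)->W->(0,1) | ant1:(0,1)->W->(0,0) | ant2:(1,2)->N->(0,2)
  grid max=4 at (0,0)
Step 2: ant0:(0,1)->W->(0,0) | ant1:(0,0)->E->(0,1) | ant2:(0,2)->W->(0,1)
  grid max=6 at (0,1)
Step 3: ant0:(0,0)->E->(0,1) | ant1:(0,1)->W->(0,0) | ant2:(0,1)->W->(0,0)
  grid max=8 at (0,0)
Step 4: ant0:(0,1)->W->(0,0) | ant1:(0,0)->E->(0,1) | ant2:(0,0)->E->(0,1)
  grid max=10 at (0,1)
Step 5: ant0:(0,0)->E->(0,1) | ant1:(0,1)->W->(0,0) | ant2:(0,1)->W->(0,0)
  grid max=12 at (0,0)
Step 6: ant0:(0,1)->W->(0,0) | ant1:(0,0)->E->(0,1) | ant2:(0,0)->E->(0,1)
  grid max=14 at (0,1)

(0,0) (0,1) (0,1)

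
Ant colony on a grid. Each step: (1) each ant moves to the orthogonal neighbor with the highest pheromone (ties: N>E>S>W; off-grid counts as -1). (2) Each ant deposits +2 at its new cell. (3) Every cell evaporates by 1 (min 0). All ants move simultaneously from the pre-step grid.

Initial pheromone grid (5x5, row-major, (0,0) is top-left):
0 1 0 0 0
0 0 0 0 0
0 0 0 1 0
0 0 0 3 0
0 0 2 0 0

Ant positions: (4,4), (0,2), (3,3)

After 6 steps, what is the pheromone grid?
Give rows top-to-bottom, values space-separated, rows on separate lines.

After step 1: ants at (3,4),(0,1),(2,3)
  0 2 0 0 0
  0 0 0 0 0
  0 0 0 2 0
  0 0 0 2 1
  0 0 1 0 0
After step 2: ants at (3,3),(0,2),(3,3)
  0 1 1 0 0
  0 0 0 0 0
  0 0 0 1 0
  0 0 0 5 0
  0 0 0 0 0
After step 3: ants at (2,3),(0,1),(2,3)
  0 2 0 0 0
  0 0 0 0 0
  0 0 0 4 0
  0 0 0 4 0
  0 0 0 0 0
After step 4: ants at (3,3),(0,2),(3,3)
  0 1 1 0 0
  0 0 0 0 0
  0 0 0 3 0
  0 0 0 7 0
  0 0 0 0 0
After step 5: ants at (2,3),(0,1),(2,3)
  0 2 0 0 0
  0 0 0 0 0
  0 0 0 6 0
  0 0 0 6 0
  0 0 0 0 0
After step 6: ants at (3,3),(0,2),(3,3)
  0 1 1 0 0
  0 0 0 0 0
  0 0 0 5 0
  0 0 0 9 0
  0 0 0 0 0

0 1 1 0 0
0 0 0 0 0
0 0 0 5 0
0 0 0 9 0
0 0 0 0 0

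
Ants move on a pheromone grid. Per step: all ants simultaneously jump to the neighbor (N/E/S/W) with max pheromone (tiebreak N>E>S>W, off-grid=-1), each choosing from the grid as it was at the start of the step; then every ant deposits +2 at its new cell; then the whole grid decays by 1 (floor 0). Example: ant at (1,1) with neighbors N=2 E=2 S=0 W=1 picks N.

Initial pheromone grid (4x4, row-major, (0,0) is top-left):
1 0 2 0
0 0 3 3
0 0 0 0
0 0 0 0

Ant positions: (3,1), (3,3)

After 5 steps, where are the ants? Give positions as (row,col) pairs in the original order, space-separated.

Step 1: ant0:(3,1)->N->(2,1) | ant1:(3,3)->N->(2,3)
  grid max=2 at (1,2)
Step 2: ant0:(2,1)->N->(1,1) | ant1:(2,3)->N->(1,3)
  grid max=3 at (1,3)
Step 3: ant0:(1,1)->E->(1,2) | ant1:(1,3)->W->(1,2)
  grid max=4 at (1,2)
Step 4: ant0:(1,2)->E->(1,3) | ant1:(1,2)->E->(1,3)
  grid max=5 at (1,3)
Step 5: ant0:(1,3)->W->(1,2) | ant1:(1,3)->W->(1,2)
  grid max=6 at (1,2)

(1,2) (1,2)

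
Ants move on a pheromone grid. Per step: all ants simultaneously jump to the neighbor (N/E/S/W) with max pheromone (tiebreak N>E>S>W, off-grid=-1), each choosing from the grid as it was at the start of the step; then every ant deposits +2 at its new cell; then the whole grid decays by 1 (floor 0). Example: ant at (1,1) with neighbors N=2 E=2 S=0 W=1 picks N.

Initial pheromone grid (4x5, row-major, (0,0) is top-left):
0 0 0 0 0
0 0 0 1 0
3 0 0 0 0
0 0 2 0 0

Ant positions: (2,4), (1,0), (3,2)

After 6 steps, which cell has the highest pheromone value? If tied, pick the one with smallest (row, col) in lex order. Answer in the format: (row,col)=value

Step 1: ant0:(2,4)->N->(1,4) | ant1:(1,0)->S->(2,0) | ant2:(3,2)->N->(2,2)
  grid max=4 at (2,0)
Step 2: ant0:(1,4)->N->(0,4) | ant1:(2,0)->N->(1,0) | ant2:(2,2)->S->(3,2)
  grid max=3 at (2,0)
Step 3: ant0:(0,4)->S->(1,4) | ant1:(1,0)->S->(2,0) | ant2:(3,2)->N->(2,2)
  grid max=4 at (2,0)
Step 4: ant0:(1,4)->N->(0,4) | ant1:(2,0)->N->(1,0) | ant2:(2,2)->S->(3,2)
  grid max=3 at (2,0)
Step 5: ant0:(0,4)->S->(1,4) | ant1:(1,0)->S->(2,0) | ant2:(3,2)->N->(2,2)
  grid max=4 at (2,0)
Step 6: ant0:(1,4)->N->(0,4) | ant1:(2,0)->N->(1,0) | ant2:(2,2)->S->(3,2)
  grid max=3 at (2,0)
Final grid:
  0 0 0 0 1
  1 0 0 0 0
  3 0 0 0 0
  0 0 2 0 0
Max pheromone 3 at (2,0)

Answer: (2,0)=3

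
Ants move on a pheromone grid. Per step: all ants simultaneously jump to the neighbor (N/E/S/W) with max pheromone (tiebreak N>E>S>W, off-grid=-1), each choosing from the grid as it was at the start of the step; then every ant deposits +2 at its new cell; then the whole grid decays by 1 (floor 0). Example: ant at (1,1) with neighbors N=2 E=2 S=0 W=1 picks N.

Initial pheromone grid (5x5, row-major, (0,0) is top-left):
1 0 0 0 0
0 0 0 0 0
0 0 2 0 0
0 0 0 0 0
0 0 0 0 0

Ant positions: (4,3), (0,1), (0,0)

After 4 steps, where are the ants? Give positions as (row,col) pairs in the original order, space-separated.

Step 1: ant0:(4,3)->N->(3,3) | ant1:(0,1)->W->(0,0) | ant2:(0,0)->E->(0,1)
  grid max=2 at (0,0)
Step 2: ant0:(3,3)->N->(2,3) | ant1:(0,0)->E->(0,1) | ant2:(0,1)->W->(0,0)
  grid max=3 at (0,0)
Step 3: ant0:(2,3)->N->(1,3) | ant1:(0,1)->W->(0,0) | ant2:(0,0)->E->(0,1)
  grid max=4 at (0,0)
Step 4: ant0:(1,3)->N->(0,3) | ant1:(0,0)->E->(0,1) | ant2:(0,1)->W->(0,0)
  grid max=5 at (0,0)

(0,3) (0,1) (0,0)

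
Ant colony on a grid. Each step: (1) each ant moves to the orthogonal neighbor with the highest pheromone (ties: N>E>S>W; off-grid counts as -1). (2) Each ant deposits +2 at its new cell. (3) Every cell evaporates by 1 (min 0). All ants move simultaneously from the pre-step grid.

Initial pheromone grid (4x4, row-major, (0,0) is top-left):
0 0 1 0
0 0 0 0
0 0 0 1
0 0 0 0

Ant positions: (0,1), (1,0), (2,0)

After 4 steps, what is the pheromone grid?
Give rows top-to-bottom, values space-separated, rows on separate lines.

After step 1: ants at (0,2),(0,0),(1,0)
  1 0 2 0
  1 0 0 0
  0 0 0 0
  0 0 0 0
After step 2: ants at (0,3),(1,0),(0,0)
  2 0 1 1
  2 0 0 0
  0 0 0 0
  0 0 0 0
After step 3: ants at (0,2),(0,0),(1,0)
  3 0 2 0
  3 0 0 0
  0 0 0 0
  0 0 0 0
After step 4: ants at (0,3),(1,0),(0,0)
  4 0 1 1
  4 0 0 0
  0 0 0 0
  0 0 0 0

4 0 1 1
4 0 0 0
0 0 0 0
0 0 0 0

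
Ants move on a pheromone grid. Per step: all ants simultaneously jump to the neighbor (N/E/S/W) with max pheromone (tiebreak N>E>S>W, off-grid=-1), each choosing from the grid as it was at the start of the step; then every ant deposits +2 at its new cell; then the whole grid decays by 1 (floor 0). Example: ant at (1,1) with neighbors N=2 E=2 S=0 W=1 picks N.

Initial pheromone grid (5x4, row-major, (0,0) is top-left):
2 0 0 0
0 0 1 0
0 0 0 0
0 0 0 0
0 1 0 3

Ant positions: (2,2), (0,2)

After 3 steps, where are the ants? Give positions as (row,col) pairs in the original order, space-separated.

Step 1: ant0:(2,2)->N->(1,2) | ant1:(0,2)->S->(1,2)
  grid max=4 at (1,2)
Step 2: ant0:(1,2)->N->(0,2) | ant1:(1,2)->N->(0,2)
  grid max=3 at (0,2)
Step 3: ant0:(0,2)->S->(1,2) | ant1:(0,2)->S->(1,2)
  grid max=6 at (1,2)

(1,2) (1,2)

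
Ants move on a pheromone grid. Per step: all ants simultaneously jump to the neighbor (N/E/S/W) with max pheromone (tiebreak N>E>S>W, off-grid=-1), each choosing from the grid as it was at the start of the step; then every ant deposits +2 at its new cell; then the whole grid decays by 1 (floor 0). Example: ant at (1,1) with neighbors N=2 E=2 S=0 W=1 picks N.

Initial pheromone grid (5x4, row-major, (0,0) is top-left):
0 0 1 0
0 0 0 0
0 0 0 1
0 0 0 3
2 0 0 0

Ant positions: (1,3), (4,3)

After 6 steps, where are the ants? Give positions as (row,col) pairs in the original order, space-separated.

Step 1: ant0:(1,3)->S->(2,3) | ant1:(4,3)->N->(3,3)
  grid max=4 at (3,3)
Step 2: ant0:(2,3)->S->(3,3) | ant1:(3,3)->N->(2,3)
  grid max=5 at (3,3)
Step 3: ant0:(3,3)->N->(2,3) | ant1:(2,3)->S->(3,3)
  grid max=6 at (3,3)
Step 4: ant0:(2,3)->S->(3,3) | ant1:(3,3)->N->(2,3)
  grid max=7 at (3,3)
Step 5: ant0:(3,3)->N->(2,3) | ant1:(2,3)->S->(3,3)
  grid max=8 at (3,3)
Step 6: ant0:(2,3)->S->(3,3) | ant1:(3,3)->N->(2,3)
  grid max=9 at (3,3)

(3,3) (2,3)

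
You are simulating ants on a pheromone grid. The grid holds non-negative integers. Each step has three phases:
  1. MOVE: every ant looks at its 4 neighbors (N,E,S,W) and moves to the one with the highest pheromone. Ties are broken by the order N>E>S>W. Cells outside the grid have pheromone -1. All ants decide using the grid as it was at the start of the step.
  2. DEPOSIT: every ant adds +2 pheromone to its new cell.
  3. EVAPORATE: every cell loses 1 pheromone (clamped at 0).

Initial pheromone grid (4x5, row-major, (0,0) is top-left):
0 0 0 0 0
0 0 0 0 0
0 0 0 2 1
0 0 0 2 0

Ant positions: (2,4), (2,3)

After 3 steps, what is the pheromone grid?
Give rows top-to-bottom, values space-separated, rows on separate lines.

After step 1: ants at (2,3),(3,3)
  0 0 0 0 0
  0 0 0 0 0
  0 0 0 3 0
  0 0 0 3 0
After step 2: ants at (3,3),(2,3)
  0 0 0 0 0
  0 0 0 0 0
  0 0 0 4 0
  0 0 0 4 0
After step 3: ants at (2,3),(3,3)
  0 0 0 0 0
  0 0 0 0 0
  0 0 0 5 0
  0 0 0 5 0

0 0 0 0 0
0 0 0 0 0
0 0 0 5 0
0 0 0 5 0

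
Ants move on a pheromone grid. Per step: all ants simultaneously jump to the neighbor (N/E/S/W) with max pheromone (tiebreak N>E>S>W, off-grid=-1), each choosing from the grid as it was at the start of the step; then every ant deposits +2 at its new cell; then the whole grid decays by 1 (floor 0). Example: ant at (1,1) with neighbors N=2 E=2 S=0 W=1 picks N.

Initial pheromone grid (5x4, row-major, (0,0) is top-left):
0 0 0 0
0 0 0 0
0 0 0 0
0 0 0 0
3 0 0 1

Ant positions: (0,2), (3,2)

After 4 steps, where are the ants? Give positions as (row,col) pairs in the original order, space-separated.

Step 1: ant0:(0,2)->E->(0,3) | ant1:(3,2)->N->(2,2)
  grid max=2 at (4,0)
Step 2: ant0:(0,3)->S->(1,3) | ant1:(2,2)->N->(1,2)
  grid max=1 at (1,2)
Step 3: ant0:(1,3)->W->(1,2) | ant1:(1,2)->E->(1,3)
  grid max=2 at (1,2)
Step 4: ant0:(1,2)->E->(1,3) | ant1:(1,3)->W->(1,2)
  grid max=3 at (1,2)

(1,3) (1,2)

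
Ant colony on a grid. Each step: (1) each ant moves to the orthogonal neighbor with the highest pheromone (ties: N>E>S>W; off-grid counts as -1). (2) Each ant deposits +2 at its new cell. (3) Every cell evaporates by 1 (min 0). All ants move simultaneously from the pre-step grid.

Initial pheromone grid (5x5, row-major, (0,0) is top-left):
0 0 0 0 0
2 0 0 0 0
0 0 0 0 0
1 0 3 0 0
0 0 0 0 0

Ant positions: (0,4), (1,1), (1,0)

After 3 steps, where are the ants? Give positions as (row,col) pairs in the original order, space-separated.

Step 1: ant0:(0,4)->S->(1,4) | ant1:(1,1)->W->(1,0) | ant2:(1,0)->N->(0,0)
  grid max=3 at (1,0)
Step 2: ant0:(1,4)->N->(0,4) | ant1:(1,0)->N->(0,0) | ant2:(0,0)->S->(1,0)
  grid max=4 at (1,0)
Step 3: ant0:(0,4)->S->(1,4) | ant1:(0,0)->S->(1,0) | ant2:(1,0)->N->(0,0)
  grid max=5 at (1,0)

(1,4) (1,0) (0,0)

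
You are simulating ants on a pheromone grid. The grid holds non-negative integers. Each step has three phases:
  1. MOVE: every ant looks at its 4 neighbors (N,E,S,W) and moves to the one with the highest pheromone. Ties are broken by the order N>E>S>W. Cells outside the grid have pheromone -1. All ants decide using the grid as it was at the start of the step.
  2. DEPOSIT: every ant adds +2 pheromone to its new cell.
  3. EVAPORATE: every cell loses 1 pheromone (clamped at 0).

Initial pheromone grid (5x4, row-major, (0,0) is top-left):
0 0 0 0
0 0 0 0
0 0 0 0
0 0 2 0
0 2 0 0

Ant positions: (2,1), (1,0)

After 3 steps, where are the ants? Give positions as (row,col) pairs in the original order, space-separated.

Step 1: ant0:(2,1)->N->(1,1) | ant1:(1,0)->N->(0,0)
  grid max=1 at (0,0)
Step 2: ant0:(1,1)->N->(0,1) | ant1:(0,0)->E->(0,1)
  grid max=3 at (0,1)
Step 3: ant0:(0,1)->E->(0,2) | ant1:(0,1)->E->(0,2)
  grid max=3 at (0,2)

(0,2) (0,2)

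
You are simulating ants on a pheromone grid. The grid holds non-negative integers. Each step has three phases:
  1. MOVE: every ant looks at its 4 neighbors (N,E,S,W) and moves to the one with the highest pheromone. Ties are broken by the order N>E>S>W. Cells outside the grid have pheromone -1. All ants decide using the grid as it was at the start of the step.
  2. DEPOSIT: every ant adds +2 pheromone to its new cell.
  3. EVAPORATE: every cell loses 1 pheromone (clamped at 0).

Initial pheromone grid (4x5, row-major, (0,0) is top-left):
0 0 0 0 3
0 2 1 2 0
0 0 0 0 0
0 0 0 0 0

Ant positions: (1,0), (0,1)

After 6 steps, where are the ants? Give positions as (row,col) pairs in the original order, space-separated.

Step 1: ant0:(1,0)->E->(1,1) | ant1:(0,1)->S->(1,1)
  grid max=5 at (1,1)
Step 2: ant0:(1,1)->N->(0,1) | ant1:(1,1)->N->(0,1)
  grid max=4 at (1,1)
Step 3: ant0:(0,1)->S->(1,1) | ant1:(0,1)->S->(1,1)
  grid max=7 at (1,1)
Step 4: ant0:(1,1)->N->(0,1) | ant1:(1,1)->N->(0,1)
  grid max=6 at (1,1)
Step 5: ant0:(0,1)->S->(1,1) | ant1:(0,1)->S->(1,1)
  grid max=9 at (1,1)
Step 6: ant0:(1,1)->N->(0,1) | ant1:(1,1)->N->(0,1)
  grid max=8 at (1,1)

(0,1) (0,1)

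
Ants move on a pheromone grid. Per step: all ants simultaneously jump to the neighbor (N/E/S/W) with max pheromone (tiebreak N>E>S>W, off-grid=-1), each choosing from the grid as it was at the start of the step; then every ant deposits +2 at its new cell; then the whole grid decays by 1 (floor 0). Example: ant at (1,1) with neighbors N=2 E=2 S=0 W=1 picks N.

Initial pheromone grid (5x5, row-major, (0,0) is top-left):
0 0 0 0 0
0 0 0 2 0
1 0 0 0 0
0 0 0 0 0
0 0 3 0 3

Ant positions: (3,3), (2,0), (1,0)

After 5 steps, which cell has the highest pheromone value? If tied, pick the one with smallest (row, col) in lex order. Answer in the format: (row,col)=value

Answer: (2,0)=6

Derivation:
Step 1: ant0:(3,3)->N->(2,3) | ant1:(2,0)->N->(1,0) | ant2:(1,0)->S->(2,0)
  grid max=2 at (2,0)
Step 2: ant0:(2,3)->N->(1,3) | ant1:(1,0)->S->(2,0) | ant2:(2,0)->N->(1,0)
  grid max=3 at (2,0)
Step 3: ant0:(1,3)->N->(0,3) | ant1:(2,0)->N->(1,0) | ant2:(1,0)->S->(2,0)
  grid max=4 at (2,0)
Step 4: ant0:(0,3)->S->(1,3) | ant1:(1,0)->S->(2,0) | ant2:(2,0)->N->(1,0)
  grid max=5 at (2,0)
Step 5: ant0:(1,3)->N->(0,3) | ant1:(2,0)->N->(1,0) | ant2:(1,0)->S->(2,0)
  grid max=6 at (2,0)
Final grid:
  0 0 0 1 0
  5 0 0 1 0
  6 0 0 0 0
  0 0 0 0 0
  0 0 0 0 0
Max pheromone 6 at (2,0)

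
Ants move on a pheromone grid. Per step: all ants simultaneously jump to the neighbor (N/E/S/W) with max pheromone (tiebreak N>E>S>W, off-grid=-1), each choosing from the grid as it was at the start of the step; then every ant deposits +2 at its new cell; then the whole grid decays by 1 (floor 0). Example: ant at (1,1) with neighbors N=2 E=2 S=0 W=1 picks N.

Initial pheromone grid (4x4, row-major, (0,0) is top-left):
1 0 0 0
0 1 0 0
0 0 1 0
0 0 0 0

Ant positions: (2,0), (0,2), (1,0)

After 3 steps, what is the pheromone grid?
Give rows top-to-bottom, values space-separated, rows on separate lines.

After step 1: ants at (1,0),(0,3),(0,0)
  2 0 0 1
  1 0 0 0
  0 0 0 0
  0 0 0 0
After step 2: ants at (0,0),(1,3),(1,0)
  3 0 0 0
  2 0 0 1
  0 0 0 0
  0 0 0 0
After step 3: ants at (1,0),(0,3),(0,0)
  4 0 0 1
  3 0 0 0
  0 0 0 0
  0 0 0 0

4 0 0 1
3 0 0 0
0 0 0 0
0 0 0 0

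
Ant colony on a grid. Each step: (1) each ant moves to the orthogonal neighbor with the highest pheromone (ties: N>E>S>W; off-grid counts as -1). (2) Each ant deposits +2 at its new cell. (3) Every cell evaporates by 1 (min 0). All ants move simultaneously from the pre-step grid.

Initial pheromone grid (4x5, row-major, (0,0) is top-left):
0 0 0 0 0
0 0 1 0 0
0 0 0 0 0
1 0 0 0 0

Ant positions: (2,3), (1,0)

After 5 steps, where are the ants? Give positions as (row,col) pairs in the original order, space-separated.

Step 1: ant0:(2,3)->N->(1,3) | ant1:(1,0)->N->(0,0)
  grid max=1 at (0,0)
Step 2: ant0:(1,3)->N->(0,3) | ant1:(0,0)->E->(0,1)
  grid max=1 at (0,1)
Step 3: ant0:(0,3)->E->(0,4) | ant1:(0,1)->E->(0,2)
  grid max=1 at (0,2)
Step 4: ant0:(0,4)->S->(1,4) | ant1:(0,2)->E->(0,3)
  grid max=1 at (0,3)
Step 5: ant0:(1,4)->N->(0,4) | ant1:(0,3)->E->(0,4)
  grid max=3 at (0,4)

(0,4) (0,4)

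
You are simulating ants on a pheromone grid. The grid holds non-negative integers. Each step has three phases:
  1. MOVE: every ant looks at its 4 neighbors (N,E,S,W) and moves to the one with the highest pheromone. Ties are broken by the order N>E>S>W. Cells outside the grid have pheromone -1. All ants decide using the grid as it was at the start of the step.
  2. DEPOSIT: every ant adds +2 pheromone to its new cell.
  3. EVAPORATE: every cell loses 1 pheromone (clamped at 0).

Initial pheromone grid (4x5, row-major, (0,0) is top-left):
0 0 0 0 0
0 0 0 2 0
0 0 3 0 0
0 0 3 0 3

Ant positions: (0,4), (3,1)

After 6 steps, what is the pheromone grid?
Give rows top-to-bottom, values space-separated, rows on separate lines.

After step 1: ants at (1,4),(3,2)
  0 0 0 0 0
  0 0 0 1 1
  0 0 2 0 0
  0 0 4 0 2
After step 2: ants at (1,3),(2,2)
  0 0 0 0 0
  0 0 0 2 0
  0 0 3 0 0
  0 0 3 0 1
After step 3: ants at (0,3),(3,2)
  0 0 0 1 0
  0 0 0 1 0
  0 0 2 0 0
  0 0 4 0 0
After step 4: ants at (1,3),(2,2)
  0 0 0 0 0
  0 0 0 2 0
  0 0 3 0 0
  0 0 3 0 0
After step 5: ants at (0,3),(3,2)
  0 0 0 1 0
  0 0 0 1 0
  0 0 2 0 0
  0 0 4 0 0
After step 6: ants at (1,3),(2,2)
  0 0 0 0 0
  0 0 0 2 0
  0 0 3 0 0
  0 0 3 0 0

0 0 0 0 0
0 0 0 2 0
0 0 3 0 0
0 0 3 0 0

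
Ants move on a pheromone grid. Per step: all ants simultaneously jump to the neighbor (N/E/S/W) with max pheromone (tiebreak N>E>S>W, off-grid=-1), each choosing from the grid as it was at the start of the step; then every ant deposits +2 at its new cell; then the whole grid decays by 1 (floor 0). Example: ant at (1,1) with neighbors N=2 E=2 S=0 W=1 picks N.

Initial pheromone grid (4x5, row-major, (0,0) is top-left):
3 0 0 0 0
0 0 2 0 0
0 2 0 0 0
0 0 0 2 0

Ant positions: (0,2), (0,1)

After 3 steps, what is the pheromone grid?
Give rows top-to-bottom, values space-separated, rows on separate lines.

After step 1: ants at (1,2),(0,0)
  4 0 0 0 0
  0 0 3 0 0
  0 1 0 0 0
  0 0 0 1 0
After step 2: ants at (0,2),(0,1)
  3 1 1 0 0
  0 0 2 0 0
  0 0 0 0 0
  0 0 0 0 0
After step 3: ants at (1,2),(0,0)
  4 0 0 0 0
  0 0 3 0 0
  0 0 0 0 0
  0 0 0 0 0

4 0 0 0 0
0 0 3 0 0
0 0 0 0 0
0 0 0 0 0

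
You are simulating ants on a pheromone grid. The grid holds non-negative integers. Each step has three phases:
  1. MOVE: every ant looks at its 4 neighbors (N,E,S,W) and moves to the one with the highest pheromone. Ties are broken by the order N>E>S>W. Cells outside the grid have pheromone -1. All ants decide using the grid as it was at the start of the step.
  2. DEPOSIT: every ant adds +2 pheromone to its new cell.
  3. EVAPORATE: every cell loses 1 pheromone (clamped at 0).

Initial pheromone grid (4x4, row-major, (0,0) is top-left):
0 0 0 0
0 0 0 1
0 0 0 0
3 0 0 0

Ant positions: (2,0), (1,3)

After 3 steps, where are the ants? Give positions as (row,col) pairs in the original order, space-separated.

Step 1: ant0:(2,0)->S->(3,0) | ant1:(1,3)->N->(0,3)
  grid max=4 at (3,0)
Step 2: ant0:(3,0)->N->(2,0) | ant1:(0,3)->S->(1,3)
  grid max=3 at (3,0)
Step 3: ant0:(2,0)->S->(3,0) | ant1:(1,3)->N->(0,3)
  grid max=4 at (3,0)

(3,0) (0,3)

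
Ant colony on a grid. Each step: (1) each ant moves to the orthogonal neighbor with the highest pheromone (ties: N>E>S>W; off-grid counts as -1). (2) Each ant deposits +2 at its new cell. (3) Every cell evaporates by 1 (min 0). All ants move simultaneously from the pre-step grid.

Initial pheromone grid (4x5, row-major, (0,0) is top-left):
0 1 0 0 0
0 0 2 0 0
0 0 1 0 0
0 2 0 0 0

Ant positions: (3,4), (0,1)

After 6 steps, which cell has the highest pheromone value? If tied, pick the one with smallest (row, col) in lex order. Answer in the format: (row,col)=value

Step 1: ant0:(3,4)->N->(2,4) | ant1:(0,1)->E->(0,2)
  grid max=1 at (0,2)
Step 2: ant0:(2,4)->N->(1,4) | ant1:(0,2)->S->(1,2)
  grid max=2 at (1,2)
Step 3: ant0:(1,4)->N->(0,4) | ant1:(1,2)->N->(0,2)
  grid max=1 at (0,2)
Step 4: ant0:(0,4)->S->(1,4) | ant1:(0,2)->S->(1,2)
  grid max=2 at (1,2)
Step 5: ant0:(1,4)->N->(0,4) | ant1:(1,2)->N->(0,2)
  grid max=1 at (0,2)
Step 6: ant0:(0,4)->S->(1,4) | ant1:(0,2)->S->(1,2)
  grid max=2 at (1,2)
Final grid:
  0 0 0 0 0
  0 0 2 0 1
  0 0 0 0 0
  0 0 0 0 0
Max pheromone 2 at (1,2)

Answer: (1,2)=2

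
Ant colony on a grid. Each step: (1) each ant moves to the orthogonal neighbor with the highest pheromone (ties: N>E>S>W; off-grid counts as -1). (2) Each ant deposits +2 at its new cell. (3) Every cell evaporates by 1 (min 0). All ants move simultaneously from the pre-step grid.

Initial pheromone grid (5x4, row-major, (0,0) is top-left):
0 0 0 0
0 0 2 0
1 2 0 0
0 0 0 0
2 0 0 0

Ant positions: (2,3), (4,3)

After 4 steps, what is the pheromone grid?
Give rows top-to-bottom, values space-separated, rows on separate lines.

After step 1: ants at (1,3),(3,3)
  0 0 0 0
  0 0 1 1
  0 1 0 0
  0 0 0 1
  1 0 0 0
After step 2: ants at (1,2),(2,3)
  0 0 0 0
  0 0 2 0
  0 0 0 1
  0 0 0 0
  0 0 0 0
After step 3: ants at (0,2),(1,3)
  0 0 1 0
  0 0 1 1
  0 0 0 0
  0 0 0 0
  0 0 0 0
After step 4: ants at (1,2),(1,2)
  0 0 0 0
  0 0 4 0
  0 0 0 0
  0 0 0 0
  0 0 0 0

0 0 0 0
0 0 4 0
0 0 0 0
0 0 0 0
0 0 0 0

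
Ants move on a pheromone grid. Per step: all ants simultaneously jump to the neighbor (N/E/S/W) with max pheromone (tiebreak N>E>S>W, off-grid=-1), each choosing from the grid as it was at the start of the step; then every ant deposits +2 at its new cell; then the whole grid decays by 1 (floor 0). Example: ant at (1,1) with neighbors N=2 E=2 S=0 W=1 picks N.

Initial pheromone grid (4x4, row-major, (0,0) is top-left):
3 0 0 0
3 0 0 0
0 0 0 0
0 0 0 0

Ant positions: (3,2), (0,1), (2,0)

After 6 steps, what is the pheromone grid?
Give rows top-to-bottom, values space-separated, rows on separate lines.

After step 1: ants at (2,2),(0,0),(1,0)
  4 0 0 0
  4 0 0 0
  0 0 1 0
  0 0 0 0
After step 2: ants at (1,2),(1,0),(0,0)
  5 0 0 0
  5 0 1 0
  0 0 0 0
  0 0 0 0
After step 3: ants at (0,2),(0,0),(1,0)
  6 0 1 0
  6 0 0 0
  0 0 0 0
  0 0 0 0
After step 4: ants at (0,3),(1,0),(0,0)
  7 0 0 1
  7 0 0 0
  0 0 0 0
  0 0 0 0
After step 5: ants at (1,3),(0,0),(1,0)
  8 0 0 0
  8 0 0 1
  0 0 0 0
  0 0 0 0
After step 6: ants at (0,3),(1,0),(0,0)
  9 0 0 1
  9 0 0 0
  0 0 0 0
  0 0 0 0

9 0 0 1
9 0 0 0
0 0 0 0
0 0 0 0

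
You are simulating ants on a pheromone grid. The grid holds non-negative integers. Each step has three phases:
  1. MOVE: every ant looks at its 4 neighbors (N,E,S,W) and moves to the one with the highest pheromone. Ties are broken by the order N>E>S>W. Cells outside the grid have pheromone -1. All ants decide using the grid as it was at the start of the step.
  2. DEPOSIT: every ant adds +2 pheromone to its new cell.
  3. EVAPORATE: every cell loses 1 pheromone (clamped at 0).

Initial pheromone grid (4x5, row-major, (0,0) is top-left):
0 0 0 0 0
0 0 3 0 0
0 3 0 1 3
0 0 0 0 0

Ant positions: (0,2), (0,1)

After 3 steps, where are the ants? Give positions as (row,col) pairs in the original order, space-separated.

Step 1: ant0:(0,2)->S->(1,2) | ant1:(0,1)->E->(0,2)
  grid max=4 at (1,2)
Step 2: ant0:(1,2)->N->(0,2) | ant1:(0,2)->S->(1,2)
  grid max=5 at (1,2)
Step 3: ant0:(0,2)->S->(1,2) | ant1:(1,2)->N->(0,2)
  grid max=6 at (1,2)

(1,2) (0,2)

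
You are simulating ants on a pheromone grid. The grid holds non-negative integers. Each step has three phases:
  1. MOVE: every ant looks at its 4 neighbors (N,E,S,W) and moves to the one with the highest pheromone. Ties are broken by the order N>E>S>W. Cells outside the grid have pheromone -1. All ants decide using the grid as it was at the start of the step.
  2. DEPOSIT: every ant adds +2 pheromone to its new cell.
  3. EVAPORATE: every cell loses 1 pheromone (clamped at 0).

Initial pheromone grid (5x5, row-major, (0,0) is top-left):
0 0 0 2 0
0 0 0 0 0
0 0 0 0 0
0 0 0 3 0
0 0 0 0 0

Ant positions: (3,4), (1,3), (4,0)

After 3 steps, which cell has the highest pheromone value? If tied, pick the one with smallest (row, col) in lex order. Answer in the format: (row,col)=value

Step 1: ant0:(3,4)->W->(3,3) | ant1:(1,3)->N->(0,3) | ant2:(4,0)->N->(3,0)
  grid max=4 at (3,3)
Step 2: ant0:(3,3)->N->(2,3) | ant1:(0,3)->E->(0,4) | ant2:(3,0)->N->(2,0)
  grid max=3 at (3,3)
Step 3: ant0:(2,3)->S->(3,3) | ant1:(0,4)->W->(0,3) | ant2:(2,0)->N->(1,0)
  grid max=4 at (3,3)
Final grid:
  0 0 0 3 0
  1 0 0 0 0
  0 0 0 0 0
  0 0 0 4 0
  0 0 0 0 0
Max pheromone 4 at (3,3)

Answer: (3,3)=4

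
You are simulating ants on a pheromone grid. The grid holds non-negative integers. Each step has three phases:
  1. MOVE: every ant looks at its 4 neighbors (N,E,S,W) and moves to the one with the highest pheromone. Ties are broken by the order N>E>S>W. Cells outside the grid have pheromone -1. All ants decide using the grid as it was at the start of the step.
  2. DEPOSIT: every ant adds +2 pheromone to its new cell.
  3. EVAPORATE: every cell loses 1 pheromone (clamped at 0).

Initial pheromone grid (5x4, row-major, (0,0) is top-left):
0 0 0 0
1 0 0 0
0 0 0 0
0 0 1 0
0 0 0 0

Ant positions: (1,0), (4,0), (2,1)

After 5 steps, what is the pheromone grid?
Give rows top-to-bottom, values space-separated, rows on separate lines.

After step 1: ants at (0,0),(3,0),(1,1)
  1 0 0 0
  0 1 0 0
  0 0 0 0
  1 0 0 0
  0 0 0 0
After step 2: ants at (0,1),(2,0),(0,1)
  0 3 0 0
  0 0 0 0
  1 0 0 0
  0 0 0 0
  0 0 0 0
After step 3: ants at (0,2),(1,0),(0,2)
  0 2 3 0
  1 0 0 0
  0 0 0 0
  0 0 0 0
  0 0 0 0
After step 4: ants at (0,1),(0,0),(0,1)
  1 5 2 0
  0 0 0 0
  0 0 0 0
  0 0 0 0
  0 0 0 0
After step 5: ants at (0,2),(0,1),(0,2)
  0 6 5 0
  0 0 0 0
  0 0 0 0
  0 0 0 0
  0 0 0 0

0 6 5 0
0 0 0 0
0 0 0 0
0 0 0 0
0 0 0 0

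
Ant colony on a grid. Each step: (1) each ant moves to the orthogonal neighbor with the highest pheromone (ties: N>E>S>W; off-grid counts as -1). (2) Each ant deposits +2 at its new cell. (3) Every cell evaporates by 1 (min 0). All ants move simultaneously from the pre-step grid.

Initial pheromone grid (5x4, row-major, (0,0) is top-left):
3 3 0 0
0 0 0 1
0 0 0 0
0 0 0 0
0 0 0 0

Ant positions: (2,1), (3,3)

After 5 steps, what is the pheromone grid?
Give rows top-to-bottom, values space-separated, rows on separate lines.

After step 1: ants at (1,1),(2,3)
  2 2 0 0
  0 1 0 0
  0 0 0 1
  0 0 0 0
  0 0 0 0
After step 2: ants at (0,1),(1,3)
  1 3 0 0
  0 0 0 1
  0 0 0 0
  0 0 0 0
  0 0 0 0
After step 3: ants at (0,0),(0,3)
  2 2 0 1
  0 0 0 0
  0 0 0 0
  0 0 0 0
  0 0 0 0
After step 4: ants at (0,1),(1,3)
  1 3 0 0
  0 0 0 1
  0 0 0 0
  0 0 0 0
  0 0 0 0
After step 5: ants at (0,0),(0,3)
  2 2 0 1
  0 0 0 0
  0 0 0 0
  0 0 0 0
  0 0 0 0

2 2 0 1
0 0 0 0
0 0 0 0
0 0 0 0
0 0 0 0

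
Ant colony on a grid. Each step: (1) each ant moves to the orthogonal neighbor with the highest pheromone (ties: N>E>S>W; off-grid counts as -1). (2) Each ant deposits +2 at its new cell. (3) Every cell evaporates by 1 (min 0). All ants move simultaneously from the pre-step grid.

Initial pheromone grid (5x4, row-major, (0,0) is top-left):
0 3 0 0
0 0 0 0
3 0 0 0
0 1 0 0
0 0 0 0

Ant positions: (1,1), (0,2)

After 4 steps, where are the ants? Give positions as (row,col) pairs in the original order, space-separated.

Step 1: ant0:(1,1)->N->(0,1) | ant1:(0,2)->W->(0,1)
  grid max=6 at (0,1)
Step 2: ant0:(0,1)->E->(0,2) | ant1:(0,1)->E->(0,2)
  grid max=5 at (0,1)
Step 3: ant0:(0,2)->W->(0,1) | ant1:(0,2)->W->(0,1)
  grid max=8 at (0,1)
Step 4: ant0:(0,1)->E->(0,2) | ant1:(0,1)->E->(0,2)
  grid max=7 at (0,1)

(0,2) (0,2)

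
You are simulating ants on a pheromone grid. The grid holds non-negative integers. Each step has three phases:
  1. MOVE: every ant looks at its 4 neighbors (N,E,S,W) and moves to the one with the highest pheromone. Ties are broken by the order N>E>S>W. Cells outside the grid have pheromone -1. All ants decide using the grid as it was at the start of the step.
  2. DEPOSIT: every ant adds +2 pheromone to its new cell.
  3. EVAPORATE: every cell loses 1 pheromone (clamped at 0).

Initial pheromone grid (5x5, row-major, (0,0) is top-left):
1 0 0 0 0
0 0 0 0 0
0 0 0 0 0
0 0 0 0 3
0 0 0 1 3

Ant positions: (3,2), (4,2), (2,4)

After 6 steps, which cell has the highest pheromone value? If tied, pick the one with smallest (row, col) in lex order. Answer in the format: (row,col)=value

Answer: (4,4)=9

Derivation:
Step 1: ant0:(3,2)->N->(2,2) | ant1:(4,2)->E->(4,3) | ant2:(2,4)->S->(3,4)
  grid max=4 at (3,4)
Step 2: ant0:(2,2)->N->(1,2) | ant1:(4,3)->E->(4,4) | ant2:(3,4)->S->(4,4)
  grid max=5 at (4,4)
Step 3: ant0:(1,2)->N->(0,2) | ant1:(4,4)->N->(3,4) | ant2:(4,4)->N->(3,4)
  grid max=6 at (3,4)
Step 4: ant0:(0,2)->E->(0,3) | ant1:(3,4)->S->(4,4) | ant2:(3,4)->S->(4,4)
  grid max=7 at (4,4)
Step 5: ant0:(0,3)->E->(0,4) | ant1:(4,4)->N->(3,4) | ant2:(4,4)->N->(3,4)
  grid max=8 at (3,4)
Step 6: ant0:(0,4)->S->(1,4) | ant1:(3,4)->S->(4,4) | ant2:(3,4)->S->(4,4)
  grid max=9 at (4,4)
Final grid:
  0 0 0 0 0
  0 0 0 0 1
  0 0 0 0 0
  0 0 0 0 7
  0 0 0 0 9
Max pheromone 9 at (4,4)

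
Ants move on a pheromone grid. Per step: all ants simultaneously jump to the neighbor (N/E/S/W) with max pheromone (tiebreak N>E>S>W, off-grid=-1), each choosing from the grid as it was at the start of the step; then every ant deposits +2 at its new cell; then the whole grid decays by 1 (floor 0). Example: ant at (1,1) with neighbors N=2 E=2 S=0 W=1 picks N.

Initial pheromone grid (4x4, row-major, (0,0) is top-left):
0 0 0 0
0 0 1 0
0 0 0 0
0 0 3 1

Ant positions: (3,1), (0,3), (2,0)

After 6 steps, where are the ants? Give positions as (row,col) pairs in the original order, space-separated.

Step 1: ant0:(3,1)->E->(3,2) | ant1:(0,3)->S->(1,3) | ant2:(2,0)->N->(1,0)
  grid max=4 at (3,2)
Step 2: ant0:(3,2)->N->(2,2) | ant1:(1,3)->N->(0,3) | ant2:(1,0)->N->(0,0)
  grid max=3 at (3,2)
Step 3: ant0:(2,2)->S->(3,2) | ant1:(0,3)->S->(1,3) | ant2:(0,0)->E->(0,1)
  grid max=4 at (3,2)
Step 4: ant0:(3,2)->N->(2,2) | ant1:(1,3)->N->(0,3) | ant2:(0,1)->E->(0,2)
  grid max=3 at (3,2)
Step 5: ant0:(2,2)->S->(3,2) | ant1:(0,3)->W->(0,2) | ant2:(0,2)->E->(0,3)
  grid max=4 at (3,2)
Step 6: ant0:(3,2)->N->(2,2) | ant1:(0,2)->E->(0,3) | ant2:(0,3)->W->(0,2)
  grid max=3 at (0,2)

(2,2) (0,3) (0,2)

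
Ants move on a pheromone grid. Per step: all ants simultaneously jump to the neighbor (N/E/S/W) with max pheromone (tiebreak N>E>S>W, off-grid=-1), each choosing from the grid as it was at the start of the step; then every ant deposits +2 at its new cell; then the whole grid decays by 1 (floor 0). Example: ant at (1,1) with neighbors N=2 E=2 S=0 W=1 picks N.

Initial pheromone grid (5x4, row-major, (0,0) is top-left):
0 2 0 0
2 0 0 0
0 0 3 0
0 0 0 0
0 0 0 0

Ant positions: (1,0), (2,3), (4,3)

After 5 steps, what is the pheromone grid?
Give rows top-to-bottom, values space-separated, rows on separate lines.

After step 1: ants at (0,0),(2,2),(3,3)
  1 1 0 0
  1 0 0 0
  0 0 4 0
  0 0 0 1
  0 0 0 0
After step 2: ants at (0,1),(1,2),(2,3)
  0 2 0 0
  0 0 1 0
  0 0 3 1
  0 0 0 0
  0 0 0 0
After step 3: ants at (0,2),(2,2),(2,2)
  0 1 1 0
  0 0 0 0
  0 0 6 0
  0 0 0 0
  0 0 0 0
After step 4: ants at (0,1),(1,2),(1,2)
  0 2 0 0
  0 0 3 0
  0 0 5 0
  0 0 0 0
  0 0 0 0
After step 5: ants at (0,2),(2,2),(2,2)
  0 1 1 0
  0 0 2 0
  0 0 8 0
  0 0 0 0
  0 0 0 0

0 1 1 0
0 0 2 0
0 0 8 0
0 0 0 0
0 0 0 0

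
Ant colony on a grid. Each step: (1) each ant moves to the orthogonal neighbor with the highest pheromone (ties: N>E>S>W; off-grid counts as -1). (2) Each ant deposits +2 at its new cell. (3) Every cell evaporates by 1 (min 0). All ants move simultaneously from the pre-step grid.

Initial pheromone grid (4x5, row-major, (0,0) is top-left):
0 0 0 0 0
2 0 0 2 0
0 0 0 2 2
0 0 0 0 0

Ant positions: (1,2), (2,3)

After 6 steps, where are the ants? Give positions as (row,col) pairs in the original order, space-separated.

Step 1: ant0:(1,2)->E->(1,3) | ant1:(2,3)->N->(1,3)
  grid max=5 at (1,3)
Step 2: ant0:(1,3)->S->(2,3) | ant1:(1,3)->S->(2,3)
  grid max=4 at (1,3)
Step 3: ant0:(2,3)->N->(1,3) | ant1:(2,3)->N->(1,3)
  grid max=7 at (1,3)
Step 4: ant0:(1,3)->S->(2,3) | ant1:(1,3)->S->(2,3)
  grid max=6 at (1,3)
Step 5: ant0:(2,3)->N->(1,3) | ant1:(2,3)->N->(1,3)
  grid max=9 at (1,3)
Step 6: ant0:(1,3)->S->(2,3) | ant1:(1,3)->S->(2,3)
  grid max=8 at (1,3)

(2,3) (2,3)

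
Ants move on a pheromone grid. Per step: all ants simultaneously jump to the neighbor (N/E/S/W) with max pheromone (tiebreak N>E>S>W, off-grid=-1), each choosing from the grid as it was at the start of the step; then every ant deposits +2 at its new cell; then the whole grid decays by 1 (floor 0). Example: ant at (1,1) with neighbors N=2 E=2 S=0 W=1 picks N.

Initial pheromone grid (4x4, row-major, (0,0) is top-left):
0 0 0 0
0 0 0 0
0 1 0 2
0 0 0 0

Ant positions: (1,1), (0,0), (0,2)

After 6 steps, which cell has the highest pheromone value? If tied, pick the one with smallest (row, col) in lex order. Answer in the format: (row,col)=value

Step 1: ant0:(1,1)->S->(2,1) | ant1:(0,0)->E->(0,1) | ant2:(0,2)->E->(0,3)
  grid max=2 at (2,1)
Step 2: ant0:(2,1)->N->(1,1) | ant1:(0,1)->E->(0,2) | ant2:(0,3)->S->(1,3)
  grid max=1 at (0,2)
Step 3: ant0:(1,1)->S->(2,1) | ant1:(0,2)->E->(0,3) | ant2:(1,3)->N->(0,3)
  grid max=3 at (0,3)
Step 4: ant0:(2,1)->N->(1,1) | ant1:(0,3)->S->(1,3) | ant2:(0,3)->S->(1,3)
  grid max=3 at (1,3)
Step 5: ant0:(1,1)->S->(2,1) | ant1:(1,3)->N->(0,3) | ant2:(1,3)->N->(0,3)
  grid max=5 at (0,3)
Step 6: ant0:(2,1)->N->(1,1) | ant1:(0,3)->S->(1,3) | ant2:(0,3)->S->(1,3)
  grid max=5 at (1,3)
Final grid:
  0 0 0 4
  0 1 0 5
  0 1 0 0
  0 0 0 0
Max pheromone 5 at (1,3)

Answer: (1,3)=5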